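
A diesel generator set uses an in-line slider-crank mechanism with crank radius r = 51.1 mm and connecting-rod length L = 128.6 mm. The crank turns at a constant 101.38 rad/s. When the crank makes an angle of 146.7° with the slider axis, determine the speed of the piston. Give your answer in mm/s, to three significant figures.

ω = 101.4 rad/s
For an in-line slider-crank, x = r cosθ + √(L² − r² sin²θ), so v = −rω sinθ·[1 + r cosθ/√(L² − r² sin²θ)].
With r = 0.0511 m, L = 0.1286 m, θ = 146.7°: √(L² − r² sin²θ) = 0.1255 m.
v = −0.0511·101.4·0.54902·[1 + 0.0511·-0.83581/0.1255] = -1.8763 m/s.
|v| = 1.8763 m/s = 1876.3 mm/s.

1880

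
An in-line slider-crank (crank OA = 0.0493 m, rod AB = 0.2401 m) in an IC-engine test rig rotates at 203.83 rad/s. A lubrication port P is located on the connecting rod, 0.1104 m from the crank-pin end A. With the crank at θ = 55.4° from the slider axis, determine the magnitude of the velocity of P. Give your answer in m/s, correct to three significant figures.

ω = 203.8 rad/s.  Crank-pin speed |V_A| = rω = 10.049 m/s, perpendicular to OA.
Rod angle: sinφ = −(r/L) sinθ ⇒ φ = -9.731°; ω_rod = −rω cosθ/√(L²−r²sin²θ) = -24.113 rad/s.
V_P = V_A + ω_rod × AP, with AP = 0.1104 m along the rod.
Components: V_Px = −rω sinθ − a·ω_rod·sinφ = -8.7215 m/s;  V_Py = rω cosθ + a·ω_rod·cosφ = +3.0824 m/s.
|V_P| = √(V_Px² + V_Py²) = 9.2502 m/s.

9.25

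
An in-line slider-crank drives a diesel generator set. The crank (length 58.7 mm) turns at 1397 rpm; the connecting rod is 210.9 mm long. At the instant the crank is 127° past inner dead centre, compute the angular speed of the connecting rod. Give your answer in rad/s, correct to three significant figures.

25.1

ω = 146.3 rad/s (converted from 1397 rpm).
The rod makes angle φ with the slider axis where L sinφ = r sinθ; differentiating, L cosφ·φ̇ = r ω cosθ.
L cosφ = √(L² − r² sin²θ) = 0.20562 m.
|ω_rod| = r ω |cosθ| / √(L² − r² sin²θ) = 0.0587·146.3·0.60182/0.20562 = 25.134 rad/s.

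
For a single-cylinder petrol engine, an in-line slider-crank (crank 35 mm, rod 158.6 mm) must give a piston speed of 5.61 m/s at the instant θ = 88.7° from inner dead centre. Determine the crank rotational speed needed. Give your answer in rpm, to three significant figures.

For an in-line slider-crank, |v_piston| = rω|sinθ|·[1 + r cosθ/√(L² − r² sin²θ)].
With r = 0.035 m, L = 0.1586 m, θ = 88.7°: the bracketed kinematic factor |dx/dθ| = 0.035171 m.
ω = v/|dx/dθ| = 5.61/0.035171 = 159.51 rad/s.
N = 60ω/(2π) = 1523.2 rpm.

1520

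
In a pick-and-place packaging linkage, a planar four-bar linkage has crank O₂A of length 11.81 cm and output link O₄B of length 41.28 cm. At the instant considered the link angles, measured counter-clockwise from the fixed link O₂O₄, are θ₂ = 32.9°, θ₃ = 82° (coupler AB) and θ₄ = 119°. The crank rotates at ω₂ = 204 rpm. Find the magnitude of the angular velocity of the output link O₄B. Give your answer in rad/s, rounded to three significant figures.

7.68

ω₂ = 21.36 rad/s (from 204 rpm).
Differentiating the loop-closure r₂e^{iθ₂}+r₃e^{iθ₃}=r₁+r₄e^{iθ₄} gives r₂ω₂e^{iθ₂}+r₃ω₃e^{iθ₃}=r₄ω₄e^{iθ₄}.
Eliminating the other unknown: ω₄ = r₂ω₂ sin(θ₂−θ₃) / [r₄ sin(θ₄−θ₃)].
Numerator sine = -0.75585; denominator sine = +0.60182.
Result = 0.1181·21.36·(-0.75585) / (0.4128·(+0.60182)) = -7.6762 rad/s; magnitude 7.6762 rad/s.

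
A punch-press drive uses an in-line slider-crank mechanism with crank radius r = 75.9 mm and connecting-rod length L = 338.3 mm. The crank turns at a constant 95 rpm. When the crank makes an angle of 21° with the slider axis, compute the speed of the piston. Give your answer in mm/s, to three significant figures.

327

ω = 2π·95/60 = 9.948 rad/s
For an in-line slider-crank, x = r cosθ + √(L² − r² sin²θ), so v = −rω sinθ·[1 + r cosθ/√(L² − r² sin²θ)].
With r = 0.0759 m, L = 0.3383 m, θ = 21°: √(L² − r² sin²θ) = 0.3372 m.
v = −0.0759·9.948·0.35837·[1 + 0.0759·0.93358/0.3372] = -0.32746 m/s.
|v| = 0.32746 m/s = 327.46 mm/s.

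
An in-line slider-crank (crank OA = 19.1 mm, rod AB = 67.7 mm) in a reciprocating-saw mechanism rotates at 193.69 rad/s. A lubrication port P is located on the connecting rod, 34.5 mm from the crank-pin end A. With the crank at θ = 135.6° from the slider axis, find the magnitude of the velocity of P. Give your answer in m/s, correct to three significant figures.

2.66

ω = 193.7 rad/s.  Crank-pin speed |V_A| = rω = 3.6995 m/s, perpendicular to OA.
Rod angle: sinφ = −(r/L) sinθ ⇒ φ = -11.385°; ω_rod = −rω cosθ/√(L²−r²sin²θ) = +39.826 rad/s.
V_P = V_A + ω_rod × AP, with AP = 0.0345 m along the rod.
Components: V_Px = −rω sinθ − a·ω_rod·sinφ = -2.3172 m/s;  V_Py = rω cosθ + a·ω_rod·cosφ = -1.2962 m/s.
|V_P| = √(V_Px² + V_Py²) = 2.6551 m/s.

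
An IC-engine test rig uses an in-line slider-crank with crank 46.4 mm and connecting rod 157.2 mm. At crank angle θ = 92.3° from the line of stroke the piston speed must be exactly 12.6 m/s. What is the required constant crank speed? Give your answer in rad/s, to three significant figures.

For an in-line slider-crank, |v_piston| = rω|sinθ|·[1 + r cosθ/√(L² − r² sin²θ)].
With r = 0.0464 m, L = 0.1572 m, θ = 92.3°: the bracketed kinematic factor |dx/dθ| = 0.045788 m.
ω = v/|dx/dθ| = 12.6/0.045788 = 275.18 rad/s.

275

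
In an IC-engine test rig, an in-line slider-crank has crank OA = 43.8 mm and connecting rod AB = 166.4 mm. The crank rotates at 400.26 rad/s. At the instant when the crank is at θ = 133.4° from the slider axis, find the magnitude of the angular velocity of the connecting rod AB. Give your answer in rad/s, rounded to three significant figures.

73.8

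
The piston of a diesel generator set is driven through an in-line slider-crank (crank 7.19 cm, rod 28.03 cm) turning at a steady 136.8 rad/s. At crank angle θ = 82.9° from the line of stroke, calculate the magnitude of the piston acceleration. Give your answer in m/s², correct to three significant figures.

ω = 136.8 rad/s
x(θ) = r cosθ + √(L² − r² sin²θ); with ω constant, a = ω²·d²x/dθ².
d²x/dθ² = −r cosθ − r²(cos2θ)/√u − r⁴ sin²2θ/(4u^{3/2}),  u = L² − r² sin²θ = 0.0734775 m².
Substituting r = 0.0719 m, L = 0.2803 m, θ = 82.9°: d²x/dθ² = +0.0095815 m.
a = ω²·d²x/dθ² = (136.8)²·(+0.0095815) = +179.31 m/s²;  |a| = 179.31 m/s².

179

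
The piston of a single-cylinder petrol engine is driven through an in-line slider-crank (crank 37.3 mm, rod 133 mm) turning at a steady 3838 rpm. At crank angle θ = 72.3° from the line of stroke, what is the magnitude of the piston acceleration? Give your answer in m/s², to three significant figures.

415

ω = 2π·3838/60 = 401.9 rad/s
x(θ) = r cosθ + √(L² − r² sin²θ); with ω constant, a = ω²·d²x/dθ².
d²x/dθ² = −r cosθ − r²(cos2θ)/√u − r⁴ sin²2θ/(4u^{3/2}),  u = L² − r² sin²θ = 0.0164263 m².
Substituting r = 0.0373 m, L = 0.133 m, θ = 72.3°: d²x/dθ² = -0.002569 m.
a = ω²·d²x/dθ² = (401.9)²·(-0.002569) = -414.98 m/s²;  |a| = 414.98 m/s².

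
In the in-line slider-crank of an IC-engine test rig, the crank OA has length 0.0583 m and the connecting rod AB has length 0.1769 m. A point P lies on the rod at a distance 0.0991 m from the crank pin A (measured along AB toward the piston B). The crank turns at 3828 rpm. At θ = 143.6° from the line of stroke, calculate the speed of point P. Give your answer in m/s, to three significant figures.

ω = 400.9 rad/s.  Crank-pin speed |V_A| = rω = 23.371 m/s, perpendicular to OA.
Rod angle: sinφ = −(r/L) sinθ ⇒ φ = -11.278°; ω_rod = −rω cosθ/√(L²−r²sin²θ) = +108.43 rad/s.
V_P = V_A + ω_rod × AP, with AP = 0.0991 m along the rod.
Components: V_Px = −rω sinθ − a·ω_rod·sinφ = -11.767 m/s;  V_Py = rω cosθ + a·ω_rod·cosφ = -8.2729 m/s.
|V_P| = √(V_Px² + V_Py²) = 14.384 m/s.

14.4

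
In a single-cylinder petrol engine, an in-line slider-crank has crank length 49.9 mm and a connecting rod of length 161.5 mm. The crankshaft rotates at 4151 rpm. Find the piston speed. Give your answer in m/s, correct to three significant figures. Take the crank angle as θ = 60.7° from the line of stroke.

ω = 2π·4151/60 = 434.7 rad/s
For an in-line slider-crank, x = r cosθ + √(L² − r² sin²θ), so v = −rω sinθ·[1 + r cosθ/√(L² − r² sin²θ)].
With r = 0.0499 m, L = 0.1615 m, θ = 60.7°: √(L² − r² sin²θ) = 0.15553 m.
v = −0.0499·434.7·0.87207·[1 + 0.0499·0.48938/0.15553] = -21.886 m/s.
|v| = 21.886 m/s.

21.9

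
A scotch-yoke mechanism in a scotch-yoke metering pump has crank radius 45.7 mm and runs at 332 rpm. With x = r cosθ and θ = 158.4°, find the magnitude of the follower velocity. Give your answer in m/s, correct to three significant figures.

0.585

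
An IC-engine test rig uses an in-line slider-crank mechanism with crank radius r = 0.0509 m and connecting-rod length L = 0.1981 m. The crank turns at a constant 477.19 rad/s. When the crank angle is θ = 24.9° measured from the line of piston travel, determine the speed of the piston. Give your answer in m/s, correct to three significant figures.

ω = 477.2 rad/s
For an in-line slider-crank, x = r cosθ + √(L² − r² sin²θ), so v = −rω sinθ·[1 + r cosθ/√(L² − r² sin²θ)].
With r = 0.0509 m, L = 0.1981 m, θ = 24.9°: √(L² − r² sin²θ) = 0.19694 m.
v = −0.0509·477.2·0.42104·[1 + 0.0509·0.90704/0.19694] = -12.624 m/s.
|v| = 12.624 m/s.

12.6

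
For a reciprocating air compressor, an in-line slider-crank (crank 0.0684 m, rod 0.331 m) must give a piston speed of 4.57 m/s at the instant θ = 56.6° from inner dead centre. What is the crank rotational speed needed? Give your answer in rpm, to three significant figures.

685

For an in-line slider-crank, |v_piston| = rω|sinθ|·[1 + r cosθ/√(L² − r² sin²θ)].
With r = 0.0684 m, L = 0.331 m, θ = 56.6°: the bracketed kinematic factor |dx/dθ| = 0.063698 m.
ω = v/|dx/dθ| = 4.57/0.063698 = 71.744 rad/s.
N = 60ω/(2π) = 685.11 rpm.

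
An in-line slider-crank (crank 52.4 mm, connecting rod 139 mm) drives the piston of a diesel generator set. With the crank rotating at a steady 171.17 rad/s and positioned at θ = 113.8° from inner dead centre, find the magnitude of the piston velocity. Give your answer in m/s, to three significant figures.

6.88

ω = 171.2 rad/s
For an in-line slider-crank, x = r cosθ + √(L² − r² sin²θ), so v = −rω sinθ·[1 + r cosθ/√(L² − r² sin²θ)].
With r = 0.0524 m, L = 0.139 m, θ = 113.8°: √(L² − r² sin²θ) = 0.13047 m.
v = −0.0524·171.2·0.91496·[1 + 0.0524·-0.40355/0.13047] = -6.8765 m/s.
|v| = 6.8765 m/s.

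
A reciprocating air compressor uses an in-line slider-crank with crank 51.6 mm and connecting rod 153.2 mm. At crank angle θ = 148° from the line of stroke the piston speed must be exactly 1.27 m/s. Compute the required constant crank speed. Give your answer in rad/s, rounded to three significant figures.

For an in-line slider-crank, |v_piston| = rω|sinθ|·[1 + r cosθ/√(L² − r² sin²θ)].
With r = 0.0516 m, L = 0.1532 m, θ = 148°: the bracketed kinematic factor |dx/dθ| = 0.019406 m.
ω = v/|dx/dθ| = 1.27/0.019406 = 65.444 rad/s.

65.4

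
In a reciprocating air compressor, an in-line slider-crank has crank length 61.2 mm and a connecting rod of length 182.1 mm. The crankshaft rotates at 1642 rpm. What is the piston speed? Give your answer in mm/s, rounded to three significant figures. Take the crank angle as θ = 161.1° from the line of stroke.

ω = 2π·1642/60 = 171.9 rad/s
For an in-line slider-crank, x = r cosθ + √(L² − r² sin²θ), so v = −rω sinθ·[1 + r cosθ/√(L² − r² sin²θ)].
With r = 0.0612 m, L = 0.1821 m, θ = 161.1°: √(L² − r² sin²θ) = 0.18102 m.
v = −0.0612·171.9·0.32392·[1 + 0.0612·-0.94609/0.18102] = -2.3184 m/s.
|v| = 2.3184 m/s = 2318.4 mm/s.

2320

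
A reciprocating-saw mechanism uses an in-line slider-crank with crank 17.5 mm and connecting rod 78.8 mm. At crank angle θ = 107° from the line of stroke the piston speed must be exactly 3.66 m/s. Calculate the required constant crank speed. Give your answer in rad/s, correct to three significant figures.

234

For an in-line slider-crank, |v_piston| = rω|sinθ|·[1 + r cosθ/√(L² − r² sin²θ)].
With r = 0.0175 m, L = 0.0788 m, θ = 107°: the bracketed kinematic factor |dx/dθ| = 0.015623 m.
ω = v/|dx/dθ| = 3.66/0.015623 = 234.26 rad/s.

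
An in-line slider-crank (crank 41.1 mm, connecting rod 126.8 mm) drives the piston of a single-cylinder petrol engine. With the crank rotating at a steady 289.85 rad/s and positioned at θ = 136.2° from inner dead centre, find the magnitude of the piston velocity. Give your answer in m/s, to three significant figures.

ω = 289.9 rad/s
For an in-line slider-crank, x = r cosθ + √(L² − r² sin²θ), so v = −rω sinθ·[1 + r cosθ/√(L² − r² sin²θ)].
With r = 0.0411 m, L = 0.1268 m, θ = 136.2°: √(L² − r² sin²θ) = 0.12357 m.
v = −0.0411·289.9·0.69214·[1 + 0.0411·-0.72176/0.12357] = -6.266 m/s.
|v| = 6.266 m/s.

6.27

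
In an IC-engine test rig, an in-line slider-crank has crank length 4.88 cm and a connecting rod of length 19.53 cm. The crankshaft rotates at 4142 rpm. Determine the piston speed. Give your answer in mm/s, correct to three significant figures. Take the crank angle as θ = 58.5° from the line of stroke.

20500

ω = 2π·4142/60 = 433.7 rad/s
For an in-line slider-crank, x = r cosθ + √(L² − r² sin²θ), so v = −rω sinθ·[1 + r cosθ/√(L² − r² sin²θ)].
With r = 0.0488 m, L = 0.1953 m, θ = 58.5°: √(L² − r² sin²θ) = 0.19082 m.
v = −0.0488·433.7·0.85264·[1 + 0.0488·0.52250/0.19082] = -20.459 m/s.
|v| = 20.459 m/s = 20459 mm/s.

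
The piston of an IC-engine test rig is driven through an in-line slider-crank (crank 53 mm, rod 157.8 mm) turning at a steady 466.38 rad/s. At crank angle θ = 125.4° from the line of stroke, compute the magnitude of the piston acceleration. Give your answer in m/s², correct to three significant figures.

7890

ω = 466.4 rad/s
x(θ) = r cosθ + √(L² − r² sin²θ); with ω constant, a = ω²·d²x/dθ².
d²x/dθ² = −r cosθ − r²(cos2θ)/√u − r⁴ sin²2θ/(4u^{3/2}),  u = L² − r² sin²θ = 0.0230344 m².
Substituting r = 0.053 m, L = 0.1578 m, θ = 125.4°: d²x/dθ² = +0.036285 m.
a = ω²·d²x/dθ² = (466.4)²·(+0.036285) = +7892.4 m/s²;  |a| = 7892.4 m/s².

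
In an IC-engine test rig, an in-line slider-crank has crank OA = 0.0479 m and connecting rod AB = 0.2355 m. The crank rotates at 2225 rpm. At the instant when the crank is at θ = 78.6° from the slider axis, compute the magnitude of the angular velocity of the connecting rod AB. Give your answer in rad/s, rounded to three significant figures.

9.56

ω = 233 rad/s (converted from 2225 rpm).
The rod makes angle φ with the slider axis where L sinφ = r sinθ; differentiating, L cosφ·φ̇ = r ω cosθ.
L cosφ = √(L² − r² sin²θ) = 0.23077 m.
|ω_rod| = r ω |cosθ| / √(L² − r² sin²θ) = 0.0479·233·0.19766/0.23077 = 9.5593 rad/s.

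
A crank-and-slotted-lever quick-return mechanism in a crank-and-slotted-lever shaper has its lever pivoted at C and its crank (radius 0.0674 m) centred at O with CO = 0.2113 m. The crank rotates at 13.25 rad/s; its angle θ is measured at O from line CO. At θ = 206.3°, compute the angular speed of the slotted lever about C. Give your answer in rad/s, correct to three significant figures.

4.61

ω = 13.25 rad/s
Crank pin A relative to C: A = (d + r cosθ, r sinθ); lever angle φ = atan2(r sinθ, d + r cosθ).
Differentiating tanφ: φ̇ = rω(d cosθ + r)/(d² + r² + 2dr cosθ).
d² + r² + 2dr cosθ = |CA|² = 0.0236556 m²;  d cosθ + r = -0.12203 m.
|ω_lever| = |0.0674·13.25·-0.12203| / 0.0236556 = 4.6068 rad/s.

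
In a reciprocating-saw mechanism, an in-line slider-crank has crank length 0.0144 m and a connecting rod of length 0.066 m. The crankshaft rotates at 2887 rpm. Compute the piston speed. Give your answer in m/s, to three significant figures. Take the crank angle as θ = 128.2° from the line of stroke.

ω = 2π·2887/60 = 302.3 rad/s
For an in-line slider-crank, x = r cosθ + √(L² − r² sin²θ), so v = −rω sinθ·[1 + r cosθ/√(L² − r² sin²θ)].
With r = 0.0144 m, L = 0.066 m, θ = 128.2°: √(L² − r² sin²θ) = 0.065023 m.
v = −0.0144·302.3·0.78586·[1 + 0.0144·-0.61841/0.065023] = -2.9527 m/s.
|v| = 2.9527 m/s.

2.95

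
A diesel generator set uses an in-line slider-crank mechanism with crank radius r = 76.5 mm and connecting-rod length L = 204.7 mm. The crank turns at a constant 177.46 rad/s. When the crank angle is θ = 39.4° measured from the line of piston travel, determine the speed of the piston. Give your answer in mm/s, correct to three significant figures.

ω = 177.5 rad/s
For an in-line slider-crank, x = r cosθ + √(L² − r² sin²θ), so v = −rω sinθ·[1 + r cosθ/√(L² − r² sin²θ)].
With r = 0.0765 m, L = 0.2047 m, θ = 39.4°: √(L² − r² sin²θ) = 0.19886 m.
v = −0.0765·177.5·0.63473·[1 + 0.0765·0.77273/0.19886] = -11.178 m/s.
|v| = 11.178 m/s = 11178 mm/s.

11200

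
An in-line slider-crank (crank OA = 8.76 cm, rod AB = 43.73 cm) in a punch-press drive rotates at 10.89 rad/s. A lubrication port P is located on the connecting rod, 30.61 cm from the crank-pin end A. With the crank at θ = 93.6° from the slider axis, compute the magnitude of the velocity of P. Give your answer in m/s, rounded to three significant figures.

0.944

ω = 10.89 rad/s.  Crank-pin speed |V_A| = rω = 0.95396 m/s, perpendicular to OA.
Rod angle: sinφ = −(r/L) sinθ ⇒ φ = -11.533°; ω_rod = −rω cosθ/√(L²−r²sin²θ) = +0.1398 rad/s.
V_P = V_A + ω_rod × AP, with AP = 0.3061 m along the rod.
Components: V_Px = −rω sinθ − a·ω_rod·sinφ = -0.94353 m/s;  V_Py = rω cosθ + a·ω_rod·cosφ = -0.017971 m/s.
|V_P| = √(V_Px² + V_Py²) = 0.9437 m/s.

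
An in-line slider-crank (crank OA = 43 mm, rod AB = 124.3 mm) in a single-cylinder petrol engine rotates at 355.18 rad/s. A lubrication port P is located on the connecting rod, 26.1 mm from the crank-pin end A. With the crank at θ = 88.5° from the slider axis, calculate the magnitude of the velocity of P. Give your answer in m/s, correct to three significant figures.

ω = 355.2 rad/s.  Crank-pin speed |V_A| = rω = 15.273 m/s, perpendicular to OA.
Rod angle: sinφ = −(r/L) sinθ ⇒ φ = -20.232°; ω_rod = −rω cosθ/√(L²−r²sin²θ) = -3.4279 rad/s.
V_P = V_A + ω_rod × AP, with AP = 0.0261 m along the rod.
Components: V_Px = −rω sinθ − a·ω_rod·sinφ = -15.298 m/s;  V_Py = rω cosθ + a·ω_rod·cosφ = +0.31585 m/s.
|V_P| = √(V_Px² + V_Py²) = 15.302 m/s.

15.3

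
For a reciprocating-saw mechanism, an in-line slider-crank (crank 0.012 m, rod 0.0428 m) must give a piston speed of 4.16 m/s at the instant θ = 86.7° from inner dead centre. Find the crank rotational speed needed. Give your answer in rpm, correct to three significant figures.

For an in-line slider-crank, |v_piston| = rω|sinθ|·[1 + r cosθ/√(L² − r² sin²θ)].
With r = 0.012 m, L = 0.0428 m, θ = 86.7°: the bracketed kinematic factor |dx/dθ| = 0.012182 m.
ω = v/|dx/dθ| = 4.16/0.012182 = 341.5 rad/s.
N = 60ω/(2π) = 3261.1 rpm.

3260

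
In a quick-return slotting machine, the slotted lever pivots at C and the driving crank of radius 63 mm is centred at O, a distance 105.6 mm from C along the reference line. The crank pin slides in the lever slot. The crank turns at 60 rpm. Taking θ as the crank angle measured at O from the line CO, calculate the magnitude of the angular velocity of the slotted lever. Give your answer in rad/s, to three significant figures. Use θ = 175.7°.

9.04

ω = 6.283 rad/s (from 60 rpm).
Crank pin A relative to C: A = (d + r cosθ, r sinθ); lever angle φ = atan2(r sinθ, d + r cosθ).
Differentiating tanφ: φ̇ = rω(d cosθ + r)/(d² + r² + 2dr cosθ).
d² + r² + 2dr cosθ = |CA|² = 0.00185221 m²;  d cosθ + r = -0.042303 m.
|ω_lever| = |0.063·6.283·-0.042303| / 0.00185221 = 9.0406 rad/s.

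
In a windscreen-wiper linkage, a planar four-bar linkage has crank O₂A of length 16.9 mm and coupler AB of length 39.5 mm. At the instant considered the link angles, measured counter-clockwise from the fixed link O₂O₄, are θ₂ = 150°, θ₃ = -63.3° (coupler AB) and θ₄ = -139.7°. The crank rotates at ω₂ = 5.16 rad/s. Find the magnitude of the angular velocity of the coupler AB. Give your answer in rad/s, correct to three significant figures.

2.14

ω₂ = 5.16 rad/s
Differentiating the loop-closure r₂e^{iθ₂}+r₃e^{iθ₃}=r₁+r₄e^{iθ₄} gives r₂ω₂e^{iθ₂}+r₃ω₃e^{iθ₃}=r₄ω₄e^{iθ₄}.
Eliminating the other unknown: ω₃ = r₂ω₂ sin(θ₄−θ₂) / [r₃ sin(θ₃−θ₄)].
Numerator sine = +0.94147; denominator sine = +0.97196.
Result = 0.0169·5.16·(+0.94147) / (0.0395·(+0.97196)) = +2.1384 rad/s; magnitude 2.1384 rad/s.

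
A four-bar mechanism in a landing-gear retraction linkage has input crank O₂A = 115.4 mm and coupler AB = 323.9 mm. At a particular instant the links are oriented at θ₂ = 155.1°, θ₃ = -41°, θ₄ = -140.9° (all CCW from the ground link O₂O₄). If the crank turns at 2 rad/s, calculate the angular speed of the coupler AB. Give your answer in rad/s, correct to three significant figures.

0.650

ω₂ = 2 rad/s
Differentiating the loop-closure r₂e^{iθ₂}+r₃e^{iθ₃}=r₁+r₄e^{iθ₄} gives r₂ω₂e^{iθ₂}+r₃ω₃e^{iθ₃}=r₄ω₄e^{iθ₄}.
Eliminating the other unknown: ω₃ = r₂ω₂ sin(θ₄−θ₂) / [r₃ sin(θ₃−θ₄)].
Numerator sine = +0.89879; denominator sine = +0.98511.
Result = 0.1154·2·(+0.89879) / (0.3239·(+0.98511)) = +0.65013 rad/s; magnitude 0.65013 rad/s.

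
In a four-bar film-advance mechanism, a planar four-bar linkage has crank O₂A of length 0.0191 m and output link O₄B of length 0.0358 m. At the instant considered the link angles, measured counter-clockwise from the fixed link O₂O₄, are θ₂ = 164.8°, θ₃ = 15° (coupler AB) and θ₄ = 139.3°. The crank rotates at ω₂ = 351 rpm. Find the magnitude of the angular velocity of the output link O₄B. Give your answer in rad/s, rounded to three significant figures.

ω₂ = 36.76 rad/s (from 351 rpm).
Differentiating the loop-closure r₂e^{iθ₂}+r₃e^{iθ₃}=r₁+r₄e^{iθ₄} gives r₂ω₂e^{iθ₂}+r₃ω₃e^{iθ₃}=r₄ω₄e^{iθ₄}.
Eliminating the other unknown: ω₄ = r₂ω₂ sin(θ₂−θ₃) / [r₄ sin(θ₄−θ₃)].
Numerator sine = +0.50302; denominator sine = +0.82610.
Result = 0.0191·36.76·(+0.50302) / (0.0358·(+0.82610)) = +11.941 rad/s; magnitude 11.941 rad/s.

11.9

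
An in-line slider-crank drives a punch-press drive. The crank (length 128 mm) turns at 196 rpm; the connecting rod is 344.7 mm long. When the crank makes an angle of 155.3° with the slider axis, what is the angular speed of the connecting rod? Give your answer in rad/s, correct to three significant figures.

ω = 20.53 rad/s (converted from 196 rpm).
The rod makes angle φ with the slider axis where L sinφ = r sinθ; differentiating, L cosφ·φ̇ = r ω cosθ.
L cosφ = √(L² − r² sin²θ) = 0.34052 m.
|ω_rod| = r ω |cosθ| / √(L² − r² sin²θ) = 0.128·20.53·0.90851/0.34052 = 7.0093 rad/s.

7.01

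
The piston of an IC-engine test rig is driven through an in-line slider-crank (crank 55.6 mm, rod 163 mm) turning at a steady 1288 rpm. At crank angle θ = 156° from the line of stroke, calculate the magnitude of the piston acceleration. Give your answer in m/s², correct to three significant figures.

ω = 2π·1288/60 = 134.9 rad/s
x(θ) = r cosθ + √(L² − r² sin²θ); with ω constant, a = ω²·d²x/dθ².
d²x/dθ² = −r cosθ − r²(cos2θ)/√u − r⁴ sin²2θ/(4u^{3/2}),  u = L² − r² sin²θ = 0.0260576 m².
Substituting r = 0.0556 m, L = 0.163 m, θ = 156°: d²x/dθ² = +0.037665 m.
a = ω²·d²x/dθ² = (134.9)²·(+0.037665) = +685.22 m/s²;  |a| = 685.22 m/s².

685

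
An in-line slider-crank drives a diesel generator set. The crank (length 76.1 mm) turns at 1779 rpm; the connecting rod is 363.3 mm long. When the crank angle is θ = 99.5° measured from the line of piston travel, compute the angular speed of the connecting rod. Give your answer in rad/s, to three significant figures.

6.58

ω = 186.3 rad/s (converted from 1779 rpm).
The rod makes angle φ with the slider axis where L sinφ = r sinθ; differentiating, L cosφ·φ̇ = r ω cosθ.
L cosφ = √(L² − r² sin²θ) = 0.35546 m.
|ω_rod| = r ω |cosθ| / √(L² − r² sin²θ) = 0.0761·186.3·0.16505/0.35546 = 6.5827 rad/s.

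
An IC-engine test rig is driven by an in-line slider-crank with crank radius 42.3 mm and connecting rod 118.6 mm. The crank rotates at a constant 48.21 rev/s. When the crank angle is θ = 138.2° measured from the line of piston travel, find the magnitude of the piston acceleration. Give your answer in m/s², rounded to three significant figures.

2690

ω = 2π·48.2 = 302.9 rad/s
x(θ) = r cosθ + √(L² − r² sin²θ); with ω constant, a = ω²·d²x/dθ².
d²x/dθ² = −r cosθ − r²(cos2θ)/√u − r⁴ sin²2θ/(4u^{3/2}),  u = L² − r² sin²θ = 0.013271 m².
Substituting r = 0.0423 m, L = 0.1186 m, θ = 138.2°: d²x/dθ² = +0.029285 m.
a = ω²·d²x/dθ² = (302.9)²·(+0.029285) = +2687.1 m/s²;  |a| = 2687.1 m/s².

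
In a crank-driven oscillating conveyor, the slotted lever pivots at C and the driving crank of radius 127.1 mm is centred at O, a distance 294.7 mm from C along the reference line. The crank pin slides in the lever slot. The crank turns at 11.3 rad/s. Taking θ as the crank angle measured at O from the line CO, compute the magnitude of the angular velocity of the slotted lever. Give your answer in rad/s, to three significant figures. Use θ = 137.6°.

ω = 11.3 rad/s
Crank pin A relative to C: A = (d + r cosθ, r sinθ); lever angle φ = atan2(r sinθ, d + r cosθ).
Differentiating tanφ: φ̇ = rω(d cosθ + r)/(d² + r² + 2dr cosθ).
d² + r² + 2dr cosθ = |CA|² = 0.0476828 m²;  d cosθ + r = -0.090523 m.
|ω_lever| = |0.1271·11.3·-0.090523| / 0.0476828 = 2.7266 rad/s.

2.73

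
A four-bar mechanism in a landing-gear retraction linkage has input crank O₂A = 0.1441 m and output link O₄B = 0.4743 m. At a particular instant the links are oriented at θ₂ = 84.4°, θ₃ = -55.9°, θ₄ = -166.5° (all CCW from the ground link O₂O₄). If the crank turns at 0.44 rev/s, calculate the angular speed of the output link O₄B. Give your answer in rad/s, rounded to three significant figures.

ω₂ = 2.765 rad/s (from 0.44 rev/s).
Differentiating the loop-closure r₂e^{iθ₂}+r₃e^{iθ₃}=r₁+r₄e^{iθ₄} gives r₂ω₂e^{iθ₂}+r₃ω₃e^{iθ₃}=r₄ω₄e^{iθ₄}.
Eliminating the other unknown: ω₄ = r₂ω₂ sin(θ₂−θ₃) / [r₄ sin(θ₄−θ₃)].
Numerator sine = +0.63877; denominator sine = -0.93606.
Result = 0.1441·2.765·(+0.63877) / (0.4743·(-0.93606)) = -0.57317 rad/s; magnitude 0.57317 rad/s.

0.573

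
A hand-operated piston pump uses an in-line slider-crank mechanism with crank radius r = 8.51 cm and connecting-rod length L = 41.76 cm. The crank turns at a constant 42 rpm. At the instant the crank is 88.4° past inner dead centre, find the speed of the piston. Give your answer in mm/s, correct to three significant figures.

376

ω = 2π·42/60 = 4.398 rad/s
For an in-line slider-crank, x = r cosθ + √(L² − r² sin²θ), so v = −rω sinθ·[1 + r cosθ/√(L² − r² sin²θ)].
With r = 0.0851 m, L = 0.4176 m, θ = 88.4°: √(L² − r² sin²θ) = 0.40884 m.
v = −0.0851·4.398·0.99961·[1 + 0.0851·0.02792/0.40884] = -0.37632 m/s.
|v| = 0.37632 m/s = 376.32 mm/s.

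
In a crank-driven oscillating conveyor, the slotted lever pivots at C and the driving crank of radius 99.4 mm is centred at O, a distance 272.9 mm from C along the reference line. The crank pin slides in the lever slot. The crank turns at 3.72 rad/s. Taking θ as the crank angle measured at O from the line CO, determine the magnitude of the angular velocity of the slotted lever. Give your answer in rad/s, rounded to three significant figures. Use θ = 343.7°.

0.979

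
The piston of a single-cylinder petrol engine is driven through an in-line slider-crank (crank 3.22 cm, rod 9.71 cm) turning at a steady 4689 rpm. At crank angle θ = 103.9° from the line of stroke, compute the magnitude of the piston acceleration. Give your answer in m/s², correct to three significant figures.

4250

ω = 2π·4689/60 = 491 rad/s
x(θ) = r cosθ + √(L² − r² sin²θ); with ω constant, a = ω²·d²x/dθ².
d²x/dθ² = −r cosθ − r²(cos2θ)/√u − r⁴ sin²2θ/(4u^{3/2}),  u = L² − r² sin²θ = 0.00845141 m².
Substituting r = 0.0322 m, L = 0.0971 m, θ = 103.9°: d²x/dθ² = +0.017637 m.
a = ω²·d²x/dθ² = (491)²·(+0.017637) = +4252.4 m/s²;  |a| = 4252.4 m/s².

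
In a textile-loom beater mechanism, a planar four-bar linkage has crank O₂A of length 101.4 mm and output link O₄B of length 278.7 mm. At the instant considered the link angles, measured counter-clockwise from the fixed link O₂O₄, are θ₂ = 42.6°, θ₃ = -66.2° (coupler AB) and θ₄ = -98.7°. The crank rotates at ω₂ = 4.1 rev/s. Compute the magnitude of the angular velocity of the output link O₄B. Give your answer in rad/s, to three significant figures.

16.5

ω₂ = 25.76 rad/s (from 4.1 rev/s).
Differentiating the loop-closure r₂e^{iθ₂}+r₃e^{iθ₃}=r₁+r₄e^{iθ₄} gives r₂ω₂e^{iθ₂}+r₃ω₃e^{iθ₃}=r₄ω₄e^{iθ₄}.
Eliminating the other unknown: ω₄ = r₂ω₂ sin(θ₂−θ₃) / [r₄ sin(θ₄−θ₃)].
Numerator sine = +0.94665; denominator sine = -0.53730.
Result = 0.1014·25.76·(+0.94665) / (0.2787·(-0.53730)) = -16.513 rad/s; magnitude 16.513 rad/s.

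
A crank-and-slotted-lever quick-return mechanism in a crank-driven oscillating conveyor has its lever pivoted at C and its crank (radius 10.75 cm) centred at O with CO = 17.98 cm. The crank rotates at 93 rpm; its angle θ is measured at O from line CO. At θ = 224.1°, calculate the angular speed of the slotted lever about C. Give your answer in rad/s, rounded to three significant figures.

1.40

ω = 9.739 rad/s (from 93 rpm).
Crank pin A relative to C: A = (d + r cosθ, r sinθ); lever angle φ = atan2(r sinθ, d + r cosθ).
Differentiating tanφ: φ̇ = rω(d cosθ + r)/(d² + r² + 2dr cosθ).
d² + r² + 2dr cosθ = |CA|² = 0.0161237 m²;  d cosθ + r = -0.021619 m.
|ω_lever| = |0.1075·9.739·-0.021619| / 0.0161237 = 1.4038 rad/s.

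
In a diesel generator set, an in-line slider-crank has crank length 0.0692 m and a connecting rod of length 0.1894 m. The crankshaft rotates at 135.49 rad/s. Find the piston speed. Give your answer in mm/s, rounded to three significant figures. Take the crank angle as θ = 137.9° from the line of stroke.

4530

ω = 135.5 rad/s
For an in-line slider-crank, x = r cosθ + √(L² − r² sin²θ), so v = −rω sinθ·[1 + r cosθ/√(L² − r² sin²θ)].
With r = 0.0692 m, L = 0.1894 m, θ = 137.9°: √(L² − r² sin²θ) = 0.18363 m.
v = −0.0692·135.5·0.67043·[1 + 0.0692·-0.74198/0.18363] = -4.5283 m/s.
|v| = 4.5283 m/s = 4528.3 mm/s.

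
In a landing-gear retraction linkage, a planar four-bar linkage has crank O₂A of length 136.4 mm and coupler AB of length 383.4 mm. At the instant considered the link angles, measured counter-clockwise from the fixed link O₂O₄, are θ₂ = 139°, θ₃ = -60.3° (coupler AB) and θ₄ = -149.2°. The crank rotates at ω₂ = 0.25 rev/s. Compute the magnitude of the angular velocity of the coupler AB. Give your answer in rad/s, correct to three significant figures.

ω₂ = 1.571 rad/s (from 0.25 rev/s).
Differentiating the loop-closure r₂e^{iθ₂}+r₃e^{iθ₃}=r₁+r₄e^{iθ₄} gives r₂ω₂e^{iθ₂}+r₃ω₃e^{iθ₃}=r₄ω₄e^{iθ₄}.
Eliminating the other unknown: ω₃ = r₂ω₂ sin(θ₄−θ₂) / [r₃ sin(θ₃−θ₄)].
Numerator sine = +0.94997; denominator sine = +0.99982.
Result = 0.1364·1.571·(+0.94997) / (0.3834·(+0.99982)) = +0.53097 rad/s; magnitude 0.53097 rad/s.

0.531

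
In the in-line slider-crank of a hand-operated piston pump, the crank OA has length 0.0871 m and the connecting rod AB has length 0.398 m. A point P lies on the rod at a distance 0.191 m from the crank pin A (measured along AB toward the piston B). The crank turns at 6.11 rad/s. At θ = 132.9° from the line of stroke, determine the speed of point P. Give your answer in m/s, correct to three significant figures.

ω = 6.11 rad/s.  Crank-pin speed |V_A| = rω = 0.53218 m/s, perpendicular to OA.
Rod angle: sinφ = −(r/L) sinθ ⇒ φ = -9.225°; ω_rod = −rω cosθ/√(L²−r²sin²θ) = +0.92214 rad/s.
V_P = V_A + ω_rod × AP, with AP = 0.191 m along the rod.
Components: V_Px = −rω sinθ − a·ω_rod·sinφ = -0.36161 m/s;  V_Py = rω cosθ + a·ω_rod·cosφ = -0.18842 m/s.
|V_P| = √(V_Px² + V_Py²) = 0.40775 m/s.

0.408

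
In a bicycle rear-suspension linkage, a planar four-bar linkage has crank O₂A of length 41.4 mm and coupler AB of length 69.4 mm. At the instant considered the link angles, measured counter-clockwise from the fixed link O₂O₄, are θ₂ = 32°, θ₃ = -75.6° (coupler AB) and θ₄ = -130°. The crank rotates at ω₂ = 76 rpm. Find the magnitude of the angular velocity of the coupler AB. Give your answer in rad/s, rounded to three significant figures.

1.80

ω₂ = 7.959 rad/s (from 76 rpm).
Differentiating the loop-closure r₂e^{iθ₂}+r₃e^{iθ₃}=r₁+r₄e^{iθ₄} gives r₂ω₂e^{iθ₂}+r₃ω₃e^{iθ₃}=r₄ω₄e^{iθ₄}.
Eliminating the other unknown: ω₃ = r₂ω₂ sin(θ₄−θ₂) / [r₃ sin(θ₃−θ₄)].
Numerator sine = -0.30902; denominator sine = +0.81310.
Result = 0.0414·7.959·(-0.30902) / (0.0694·(+0.81310)) = -1.8044 rad/s; magnitude 1.8044 rad/s.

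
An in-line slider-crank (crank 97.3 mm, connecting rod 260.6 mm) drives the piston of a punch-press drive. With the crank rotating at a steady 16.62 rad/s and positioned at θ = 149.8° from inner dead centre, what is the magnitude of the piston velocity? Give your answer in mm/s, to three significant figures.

546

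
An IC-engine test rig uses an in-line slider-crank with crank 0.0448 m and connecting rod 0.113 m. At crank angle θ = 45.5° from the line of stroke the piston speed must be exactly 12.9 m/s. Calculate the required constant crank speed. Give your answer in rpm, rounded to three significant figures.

For an in-line slider-crank, |v_piston| = rω|sinθ|·[1 + r cosθ/√(L² − r² sin²θ)].
With r = 0.0448 m, L = 0.113 m, θ = 45.5°: the bracketed kinematic factor |dx/dθ| = 0.041211 m.
ω = v/|dx/dθ| = 12.9/0.041211 = 313.02 rad/s.
N = 60ω/(2π) = 2989.2 rpm.

2990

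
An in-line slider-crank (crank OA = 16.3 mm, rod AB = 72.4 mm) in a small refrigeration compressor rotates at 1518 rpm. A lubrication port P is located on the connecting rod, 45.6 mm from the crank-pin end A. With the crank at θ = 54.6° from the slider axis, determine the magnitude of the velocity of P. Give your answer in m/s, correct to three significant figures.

ω = 159 rad/s.  Crank-pin speed |V_A| = rω = 2.5911 m/s, perpendicular to OA.
Rod angle: sinφ = −(r/L) sinθ ⇒ φ = -10.575°; ω_rod = −rω cosθ/√(L²−r²sin²θ) = -21.09 rad/s.
V_P = V_A + ω_rod × AP, with AP = 0.0456 m along the rod.
Components: V_Px = −rω sinθ − a·ω_rod·sinφ = -2.2886 m/s;  V_Py = rω cosθ + a·ω_rod·cosφ = +0.55561 m/s.
|V_P| = √(V_Px² + V_Py²) = 2.3551 m/s.

2.36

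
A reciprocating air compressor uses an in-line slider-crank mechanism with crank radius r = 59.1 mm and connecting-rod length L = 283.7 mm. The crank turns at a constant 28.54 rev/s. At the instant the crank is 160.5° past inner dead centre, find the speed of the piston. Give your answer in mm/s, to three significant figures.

2840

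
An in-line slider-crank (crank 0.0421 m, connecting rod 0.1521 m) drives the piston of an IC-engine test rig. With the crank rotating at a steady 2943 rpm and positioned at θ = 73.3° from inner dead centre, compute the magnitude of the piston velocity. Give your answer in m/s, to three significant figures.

13.5

ω = 2π·2943/60 = 308.2 rad/s
For an in-line slider-crank, x = r cosθ + √(L² − r² sin²θ), so v = −rω sinθ·[1 + r cosθ/√(L² − r² sin²θ)].
With r = 0.0421 m, L = 0.1521 m, θ = 73.3°: √(L² − r² sin²θ) = 0.14666 m.
v = −0.0421·308.2·0.95782·[1 + 0.0421·0.28736/0.14666] = -13.453 m/s.
|v| = 13.453 m/s.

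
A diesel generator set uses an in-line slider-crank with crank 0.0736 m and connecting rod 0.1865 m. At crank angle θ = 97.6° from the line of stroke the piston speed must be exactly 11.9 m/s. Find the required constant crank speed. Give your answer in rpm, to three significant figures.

For an in-line slider-crank, |v_piston| = rω|sinθ|·[1 + r cosθ/√(L² − r² sin²θ)].
With r = 0.0736 m, L = 0.1865 m, θ = 97.6°: the bracketed kinematic factor |dx/dθ| = 0.068816 m.
ω = v/|dx/dθ| = 11.9/0.068816 = 172.92 rad/s.
N = 60ω/(2π) = 1651.3 rpm.

1650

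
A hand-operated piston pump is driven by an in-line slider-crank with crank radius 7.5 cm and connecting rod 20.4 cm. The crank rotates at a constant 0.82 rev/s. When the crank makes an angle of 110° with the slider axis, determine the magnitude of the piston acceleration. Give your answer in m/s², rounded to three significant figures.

ω = 2π·0.82 = 5.152 rad/s
x(θ) = r cosθ + √(L² − r² sin²θ); with ω constant, a = ω²·d²x/dθ².
d²x/dθ² = −r cosθ − r²(cos2θ)/√u − r⁴ sin²2θ/(4u^{3/2}),  u = L² − r² sin²θ = 0.036649 m².
Substituting r = 0.075 m, L = 0.204 m, θ = 110°: d²x/dθ² = +0.047694 m.
a = ω²·d²x/dθ² = (5.152)²·(+0.047694) = +1.2661 m/s²;  |a| = 1.2661 m/s².

1.27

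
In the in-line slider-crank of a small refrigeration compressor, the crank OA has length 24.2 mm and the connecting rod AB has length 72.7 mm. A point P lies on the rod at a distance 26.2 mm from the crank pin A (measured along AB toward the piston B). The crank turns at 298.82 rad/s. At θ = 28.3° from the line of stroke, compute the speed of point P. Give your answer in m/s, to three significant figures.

ω = 298.8 rad/s.  Crank-pin speed |V_A| = rω = 7.2314 m/s, perpendicular to OA.
Rod angle: sinφ = −(r/L) sinθ ⇒ φ = -9.080°; ω_rod = −rω cosθ/√(L²−r²sin²θ) = -88.692 rad/s.
V_P = V_A + ω_rod × AP, with AP = 0.0262 m along the rod.
Components: V_Px = −rω sinθ − a·ω_rod·sinφ = -3.7951 m/s;  V_Py = rω cosθ + a·ω_rod·cosφ = +4.0725 m/s.
|V_P| = √(V_Px² + V_Py²) = 5.5667 m/s.

5.57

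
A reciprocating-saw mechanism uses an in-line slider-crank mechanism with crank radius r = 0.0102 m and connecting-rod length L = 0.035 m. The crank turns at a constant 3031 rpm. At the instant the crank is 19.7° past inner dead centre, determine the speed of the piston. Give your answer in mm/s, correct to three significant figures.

1390

ω = 2π·3031/60 = 317.4 rad/s
For an in-line slider-crank, x = r cosθ + √(L² − r² sin²θ), so v = −rω sinθ·[1 + r cosθ/√(L² − r² sin²θ)].
With r = 0.0102 m, L = 0.035 m, θ = 19.7°: √(L² − r² sin²θ) = 0.034831 m.
v = −0.0102·317.4·0.33710·[1 + 0.0102·0.94147/0.034831] = -1.3923 m/s.
|v| = 1.3923 m/s = 1392.3 mm/s.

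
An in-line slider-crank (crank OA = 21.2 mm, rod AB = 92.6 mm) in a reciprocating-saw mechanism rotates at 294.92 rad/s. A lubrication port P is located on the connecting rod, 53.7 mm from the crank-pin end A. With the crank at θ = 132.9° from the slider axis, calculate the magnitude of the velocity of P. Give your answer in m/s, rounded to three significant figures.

4.53

ω = 294.9 rad/s.  Crank-pin speed |V_A| = rω = 6.2523 m/s, perpendicular to OA.
Rod angle: sinφ = −(r/L) sinθ ⇒ φ = -9.655°; ω_rod = −rω cosθ/√(L²−r²sin²θ) = +46.622 rad/s.
V_P = V_A + ω_rod × AP, with AP = 0.0537 m along the rod.
Components: V_Px = −rω sinθ − a·ω_rod·sinφ = -4.1602 m/s;  V_Py = rω cosθ + a·ω_rod·cosφ = -1.7879 m/s.
|V_P| = √(V_Px² + V_Py²) = 4.5281 m/s.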